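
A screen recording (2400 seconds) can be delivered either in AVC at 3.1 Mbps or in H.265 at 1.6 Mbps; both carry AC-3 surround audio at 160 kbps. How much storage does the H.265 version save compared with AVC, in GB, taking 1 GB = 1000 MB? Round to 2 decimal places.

Audio: 160 kbps = 0.160 Mbps.
AVC: 3.260 Mbps × 2400 s = 7824.0 Mb = 0.978 GB.
H.265: 1.760 Mbps × 2400 s = 4224.0 Mb = 0.528 GB.
Saving: 0.978 − 0.528 = 0.450 GB.

0.45 GB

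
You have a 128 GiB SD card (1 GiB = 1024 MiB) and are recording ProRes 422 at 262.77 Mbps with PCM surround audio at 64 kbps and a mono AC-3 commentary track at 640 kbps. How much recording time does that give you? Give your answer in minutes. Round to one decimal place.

Audio total: 64 + 640 = 704 kbps = 0.704 Mbps.
Total bitrate: 262.77 + 0.704 = 263.474 Mbps.
Capacity: 128 GiB = 1,099,512 Mb.
Recording time: 1,099,512 / 263.474 = 4,173 s ≈ 69.6 minutes.

69.6 minutes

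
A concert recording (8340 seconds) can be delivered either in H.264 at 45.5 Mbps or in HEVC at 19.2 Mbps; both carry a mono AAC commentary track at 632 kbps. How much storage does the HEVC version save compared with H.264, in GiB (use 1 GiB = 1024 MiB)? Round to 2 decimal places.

25.53 GiB

Audio: 632 kbps = 0.632 Mbps.
H.264: 46.132 Mbps × 8340 s = 384740.9 Mb = 44.790 GiB.
HEVC: 19.832 Mbps × 8340 s = 165398.9 Mb = 19.255 GiB.
Saving: 44.790 − 19.255 = 25.535 GiB.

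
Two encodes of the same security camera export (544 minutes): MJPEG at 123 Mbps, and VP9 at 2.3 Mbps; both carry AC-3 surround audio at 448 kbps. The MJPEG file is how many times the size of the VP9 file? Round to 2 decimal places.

44.92

544 min = 32640 s
Audio: 448 kbps = 0.448 Mbps.
MJPEG: 123.448 Mbps × 32640 s = 4029342.7 Mb = 469.077 GiB.
VP9: 2.748 Mbps × 32640 s = 89694.7 Mb = 10.442 GiB.
Ratio: 469.077 / 10.442 = 44.923.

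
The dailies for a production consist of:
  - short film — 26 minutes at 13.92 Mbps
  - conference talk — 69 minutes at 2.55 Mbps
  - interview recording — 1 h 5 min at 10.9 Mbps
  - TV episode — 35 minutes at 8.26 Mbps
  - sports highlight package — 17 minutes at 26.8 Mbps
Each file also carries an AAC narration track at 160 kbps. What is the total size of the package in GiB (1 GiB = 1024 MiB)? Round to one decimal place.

Audio: 160 kbps = 0.160 Mbps.
short film: 14.080 Mbps × 1560 s = 21964.8 Mb
conference talk: 2.710 Mbps × 4140 s = 11219.4 Mb
interview recording: 11.060 Mbps × 3900 s = 43134.0 Mb
TV episode: 8.420 Mbps × 2100 s = 17682.0 Mb
sports highlight package: 26.960 Mbps × 1020 s = 27499.2 Mb
Total: 121499.4 Mb = 15187.4 MB.
= 14.14 GiB.

14.1 GiB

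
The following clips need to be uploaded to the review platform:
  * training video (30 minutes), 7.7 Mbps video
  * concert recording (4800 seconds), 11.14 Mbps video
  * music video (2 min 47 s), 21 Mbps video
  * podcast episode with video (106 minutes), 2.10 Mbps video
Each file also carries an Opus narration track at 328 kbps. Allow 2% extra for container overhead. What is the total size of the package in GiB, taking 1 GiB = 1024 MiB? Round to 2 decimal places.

10.51 GiB

Audio: 328 kbps = 0.328 Mbps.
training video: 8.028 Mbps × 1800 s × 1.02 = 14739.4 Mb
concert recording: 11.468 Mbps × 4800 s × 1.02 = 56147.3 Mb
music video: 21.328 Mbps × 167 s × 1.02 = 3633.0 Mb
podcast episode with video: 2.428 Mbps × 6360 s × 1.02 = 15750.9 Mb
Total: 90270.7 Mb = 11283.8 MB.
= 10.51 GiB.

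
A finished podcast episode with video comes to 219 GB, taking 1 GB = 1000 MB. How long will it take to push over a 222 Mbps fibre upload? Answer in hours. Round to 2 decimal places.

2.19 hours

File: 219 GB = 1752000.0 Mb.
At 222 Mbps: 1752000.0 / 222 = 7891.9 s ≈ 2.19 hours.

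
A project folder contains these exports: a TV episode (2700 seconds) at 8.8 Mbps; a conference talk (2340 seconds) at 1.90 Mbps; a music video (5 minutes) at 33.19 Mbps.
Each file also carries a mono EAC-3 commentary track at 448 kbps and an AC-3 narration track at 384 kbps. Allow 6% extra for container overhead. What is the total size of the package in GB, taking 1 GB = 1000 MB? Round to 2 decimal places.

5.65 GB

Audio total: 448 + 384 = 832 kbps = 0.832 Mbps.
TV episode: 9.632 Mbps × 2700 s × 1.06 = 27566.8 Mb
conference talk: 2.732 Mbps × 2340 s × 1.06 = 6776.5 Mb
music video: 34.022 Mbps × 300 s × 1.06 = 10819.0 Mb
Total: 45162.2 Mb = 5645.3 MB.
= 5.645 GB.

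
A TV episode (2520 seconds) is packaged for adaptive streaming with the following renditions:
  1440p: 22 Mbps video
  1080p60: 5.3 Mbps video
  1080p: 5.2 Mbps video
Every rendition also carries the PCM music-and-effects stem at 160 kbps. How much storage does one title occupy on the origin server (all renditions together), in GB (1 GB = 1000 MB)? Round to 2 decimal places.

Audio: 160 kbps = 0.160 Mbps.
Sum of rendition bitrates: (22+0.160) + (5.3+0.160) + (5.2+0.160) = 32.980 Mbps.
× 2520 s = 83,110 Mb = 10,389 MB = 10.39 GB.

10.39 GB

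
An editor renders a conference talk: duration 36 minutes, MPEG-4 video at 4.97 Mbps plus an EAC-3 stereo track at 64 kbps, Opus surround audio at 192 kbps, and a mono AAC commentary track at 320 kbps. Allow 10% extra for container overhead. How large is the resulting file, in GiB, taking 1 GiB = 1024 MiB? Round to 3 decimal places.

1.534 GiB

36 min = 2160 s
Audio total: 64 + 192 + 320 = 576 kbps = 0.576 Mbps.
Total bitrate: 4.97 + 0.576 = 5.546 Mbps.
Stream data: 5.546 Mbps × 2160 s = 11979.4 Mb.
With 10% container overhead: ×1.10.
13,177 Mb = 1,647,162,000 bytes ÷ 1,073,741,824 = 1.534 GiB.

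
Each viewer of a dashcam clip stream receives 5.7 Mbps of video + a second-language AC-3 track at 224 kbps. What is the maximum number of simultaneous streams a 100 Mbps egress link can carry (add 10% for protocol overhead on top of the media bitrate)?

15

Audio: 224 kbps = 0.224 Mbps.
Per-viewer media rate: 5.924 Mbps.
On the wire with 10% overhead: 6.516 Mbps.
100 Mbps = 100.0 Mbps; 100.0 / 6.516 = 15.35 → 15 viewers.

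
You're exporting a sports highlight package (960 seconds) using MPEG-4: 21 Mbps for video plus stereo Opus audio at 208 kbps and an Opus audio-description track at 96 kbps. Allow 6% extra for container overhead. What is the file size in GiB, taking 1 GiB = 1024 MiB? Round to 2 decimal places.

2.52 GiB

Audio total: 208 + 96 = 304 kbps = 0.304 Mbps.
Total bitrate: 21 + 0.304 = 21.304 Mbps.
Stream data: 21.304 Mbps × 960 s = 20451.8 Mb.
With 6% container overhead: ×1.06.
21,679 Mb = 2,709,868,800 bytes ÷ 1,073,741,824 = 2.524 GiB.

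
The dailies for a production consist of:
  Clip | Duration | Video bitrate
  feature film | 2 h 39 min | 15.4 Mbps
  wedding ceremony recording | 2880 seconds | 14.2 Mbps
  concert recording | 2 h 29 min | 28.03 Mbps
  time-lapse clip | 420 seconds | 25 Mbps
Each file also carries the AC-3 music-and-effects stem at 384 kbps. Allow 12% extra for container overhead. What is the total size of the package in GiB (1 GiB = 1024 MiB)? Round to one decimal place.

59.6 GiB

Audio: 384 kbps = 0.384 Mbps.
feature film: 15.784 Mbps × 9540 s × 1.12 = 168648.9 Mb
wedding ceremony recording: 14.584 Mbps × 2880 s × 1.12 = 47042.2 Mb
concert recording: 28.414 Mbps × 8940 s × 1.12 = 284503.7 Mb
time-lapse clip: 25.384 Mbps × 420 s × 1.12 = 11940.6 Mb
Total: 512135.4 Mb = 64016.9 MB.
= 59.62 GiB.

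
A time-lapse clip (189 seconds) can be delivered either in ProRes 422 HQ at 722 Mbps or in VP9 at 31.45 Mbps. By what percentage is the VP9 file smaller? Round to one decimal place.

ProRes 422 HQ: 722.000 Mbps × 189 s = 136458.0 Mb = 17.057 GB.
VP9: 31.450 Mbps × 189 s = 5944.1 Mb = 0.743 GB.
Reduction: (1 − 0.743/17.057) × 100 = 95.64%.

95.6%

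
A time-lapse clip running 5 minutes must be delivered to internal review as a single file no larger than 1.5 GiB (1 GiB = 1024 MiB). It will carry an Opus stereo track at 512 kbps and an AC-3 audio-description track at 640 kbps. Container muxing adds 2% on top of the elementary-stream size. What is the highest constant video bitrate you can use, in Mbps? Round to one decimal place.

Budget: 1.5 GiB = 12884.9 Mb.
Stream payload after overhead: 12884.9 / 1.02 = 12632.3 Mb.
5 min = 300 s
Total bitrate budget: 12632.3 Mb / 300 s = 42.108 Mbps.
Audio total: 512 + 640 = 1152 kbps = 1.152 Mbps.
Video: 42.108 − 1.152 = 40.956 Mbps.

41.0 Mbps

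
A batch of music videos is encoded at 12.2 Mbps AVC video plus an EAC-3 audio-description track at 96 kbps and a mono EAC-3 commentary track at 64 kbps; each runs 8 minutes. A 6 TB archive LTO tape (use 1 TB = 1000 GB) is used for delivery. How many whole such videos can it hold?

8090

8 min = 480 s
Audio total: 96 + 64 = 160 kbps = 0.160 Mbps.
Total bitrate: 12.360 Mbps.
Per item: 12.360 Mbps × 480 s = 5,933 Mb = 741.6 MB.
Capacity: 6 TB = 48,000,000 Mb; 8090.61 items → 8090 complete.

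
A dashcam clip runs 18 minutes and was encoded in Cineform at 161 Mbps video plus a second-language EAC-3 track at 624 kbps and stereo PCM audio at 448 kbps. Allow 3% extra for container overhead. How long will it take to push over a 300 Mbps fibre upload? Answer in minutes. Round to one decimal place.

18 min = 1080 s
Audio total: 624 + 448 = 1072 kbps = 1.072 Mbps.
Total bitrate: 162.072 Mbps.
File: 162.072 Mbps × 1080 s = 175037.8 Mb.
With 3% container overhead: ×1.03. → 180288.9 Mb.
At 300 Mbps: 180288.9 / 300 = 601.0 s ≈ 10 minutes.

10.0 minutes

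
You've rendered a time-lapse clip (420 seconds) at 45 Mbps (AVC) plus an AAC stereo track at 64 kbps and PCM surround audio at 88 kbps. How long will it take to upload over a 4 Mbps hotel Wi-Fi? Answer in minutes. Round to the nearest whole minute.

79 minutes

Audio total: 64 + 88 = 152 kbps = 0.152 Mbps.
Total bitrate: 45.152 Mbps.
File: 45.152 Mbps × 420 s = 18963.8 Mb.
At 4 Mbps: 18963.8 / 4 = 4741.0 s ≈ 79 minutes.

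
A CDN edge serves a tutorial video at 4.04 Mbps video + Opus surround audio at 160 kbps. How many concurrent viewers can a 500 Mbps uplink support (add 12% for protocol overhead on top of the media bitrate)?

106

Audio: 160 kbps = 0.160 Mbps.
Per-viewer media rate: 4.200 Mbps.
On the wire with 12% overhead: 4.704 Mbps.
500 Mbps = 500.0 Mbps; 500.0 / 4.704 = 106.29 → 106 viewers.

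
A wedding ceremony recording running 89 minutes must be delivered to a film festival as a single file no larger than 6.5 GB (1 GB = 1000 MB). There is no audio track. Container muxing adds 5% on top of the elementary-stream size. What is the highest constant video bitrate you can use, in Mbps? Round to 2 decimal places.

Budget: 6.5 GB = 52000.0 Mb.
Stream payload after overhead: 52000.0 / 1.05 = 49523.8 Mb.
89 min = 5340 s
Total bitrate budget: 49523.8 Mb / 5340 s = 9.274 Mbps.

9.27 Mbps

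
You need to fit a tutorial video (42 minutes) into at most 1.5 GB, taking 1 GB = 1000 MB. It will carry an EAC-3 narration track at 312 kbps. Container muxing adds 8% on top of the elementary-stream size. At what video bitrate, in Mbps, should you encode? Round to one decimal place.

Budget: 1.5 GB = 12000.0 Mb.
Stream payload after overhead: 12000.0 / 1.08 = 11111.1 Mb.
42 min = 2520 s
Total bitrate budget: 11111.1 Mb / 2520 s = 4.409 Mbps.
Audio: 312 kbps = 0.312 Mbps.
Video: 4.409 − 0.312 = 4.097 Mbps.

4.1 Mbps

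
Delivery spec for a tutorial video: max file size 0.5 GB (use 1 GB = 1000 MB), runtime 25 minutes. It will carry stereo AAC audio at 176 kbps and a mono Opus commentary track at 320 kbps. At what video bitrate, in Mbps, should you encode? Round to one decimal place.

Budget: 0.5 GB = 4000.0 Mb.
25 min = 1500 s
Total bitrate budget: 4000.0 Mb / 1500 s = 2.667 Mbps.
Audio total: 176 + 320 = 496 kbps = 0.496 Mbps.
Video: 2.667 − 0.496 = 2.171 Mbps.

2.2 Mbps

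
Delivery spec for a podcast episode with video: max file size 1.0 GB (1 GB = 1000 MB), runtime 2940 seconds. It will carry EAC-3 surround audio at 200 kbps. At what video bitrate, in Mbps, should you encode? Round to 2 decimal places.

2.52 Mbps

Budget: 1.0 GB = 8000.0 Mb.
Total bitrate budget: 8000.0 Mb / 2940 s = 2.721 Mbps.
Audio: 200 kbps = 0.200 Mbps.
Video: 2.721 − 0.200 = 2.521 Mbps.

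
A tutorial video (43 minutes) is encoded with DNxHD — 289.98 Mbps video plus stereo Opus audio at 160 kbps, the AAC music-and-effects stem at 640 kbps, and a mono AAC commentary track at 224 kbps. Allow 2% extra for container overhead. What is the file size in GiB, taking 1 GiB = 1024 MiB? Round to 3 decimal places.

89.152 GiB

43 min = 2580 s
Audio total: 160 + 640 + 224 = 1024 kbps = 1.024 Mbps.
Total bitrate: 289.98 + 1.024 = 291.004 Mbps.
Stream data: 291.004 Mbps × 2580 s = 750790.3 Mb.
With 2% container overhead: ×1.02.
765,806 Mb = 95,725,765,800 bytes ÷ 1,073,741,824 = 89.15 GiB.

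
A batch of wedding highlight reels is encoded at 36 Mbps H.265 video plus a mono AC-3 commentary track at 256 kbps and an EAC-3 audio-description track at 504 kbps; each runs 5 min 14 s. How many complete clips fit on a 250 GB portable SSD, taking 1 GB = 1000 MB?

173

5 min 14 s = 314 s
Audio total: 256 + 504 = 760 kbps = 0.760 Mbps.
Total bitrate: 36.760 Mbps.
Per item: 36.760 Mbps × 314 s = 11,543 Mb = 1,443 MB.
Capacity: 250 GB = 2,000,000 Mb; 173.27 items → 173 complete.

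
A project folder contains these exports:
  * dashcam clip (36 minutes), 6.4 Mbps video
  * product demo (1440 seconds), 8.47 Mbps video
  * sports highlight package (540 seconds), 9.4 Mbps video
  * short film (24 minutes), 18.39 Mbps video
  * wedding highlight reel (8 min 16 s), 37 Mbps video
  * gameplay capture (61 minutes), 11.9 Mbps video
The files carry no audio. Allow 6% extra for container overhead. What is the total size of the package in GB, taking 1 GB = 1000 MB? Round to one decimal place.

dashcam clip: 6.400 Mbps × 2160 s × 1.06 = 14653.4 Mb
product demo: 8.470 Mbps × 1440 s × 1.06 = 12928.6 Mb
sports highlight package: 9.400 Mbps × 540 s × 1.06 = 5380.6 Mb
short film: 18.390 Mbps × 1440 s × 1.06 = 28070.5 Mb
wedding highlight reel: 37.000 Mbps × 496 s × 1.06 = 19453.1 Mb
gameplay capture: 11.900 Mbps × 3660 s × 1.06 = 46167.2 Mb
Total: 126653.5 Mb = 15831.7 MB.
= 15.83 GB.

15.8 GB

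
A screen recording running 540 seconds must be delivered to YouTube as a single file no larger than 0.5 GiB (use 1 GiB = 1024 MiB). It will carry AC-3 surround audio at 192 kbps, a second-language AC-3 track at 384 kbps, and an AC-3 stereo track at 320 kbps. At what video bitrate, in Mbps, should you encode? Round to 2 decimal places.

7.06 Mbps

Budget: 0.5 GiB = 4295.0 Mb.
Total bitrate budget: 4295.0 Mb / 540 s = 7.954 Mbps.
Audio total: 192 + 384 + 320 = 896 kbps = 0.896 Mbps.
Video: 7.954 − 0.896 = 7.058 Mbps.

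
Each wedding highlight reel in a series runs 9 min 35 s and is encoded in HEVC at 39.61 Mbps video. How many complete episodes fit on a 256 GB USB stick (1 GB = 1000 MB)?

9 min 35 s = 575 s
Per item: 39.610 Mbps × 575 s = 22,776 Mb = 2,847 MB.
Capacity: 256 GB = 2,048,000 Mb; 89.92 items → 89 complete.

89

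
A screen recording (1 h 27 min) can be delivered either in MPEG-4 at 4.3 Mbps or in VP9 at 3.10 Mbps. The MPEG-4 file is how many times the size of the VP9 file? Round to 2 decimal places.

1 h 27 min = 87 min = 5220 s
MPEG-4: 4.300 Mbps × 5220 s = 22446.0 Mb = 2.806 GB.
VP9: 3.100 Mbps × 5220 s = 16182.0 Mb = 2.023 GB.
Ratio: 2.806 / 2.023 = 1.387.

1.39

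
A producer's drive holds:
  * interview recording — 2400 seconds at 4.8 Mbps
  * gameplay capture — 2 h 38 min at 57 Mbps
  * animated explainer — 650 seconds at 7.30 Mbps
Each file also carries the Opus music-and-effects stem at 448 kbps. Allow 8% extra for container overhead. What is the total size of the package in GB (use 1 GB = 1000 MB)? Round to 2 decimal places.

Audio: 448 kbps = 0.448 Mbps.
interview recording: 5.248 Mbps × 2400 s × 1.08 = 13602.8 Mb
gameplay capture: 57.448 Mbps × 9480 s × 1.08 = 588175.6 Mb
animated explainer: 7.748 Mbps × 650 s × 1.08 = 5439.1 Mb
Total: 607217.5 Mb = 75902.2 MB.
= 75.90 GB.

75.90 GB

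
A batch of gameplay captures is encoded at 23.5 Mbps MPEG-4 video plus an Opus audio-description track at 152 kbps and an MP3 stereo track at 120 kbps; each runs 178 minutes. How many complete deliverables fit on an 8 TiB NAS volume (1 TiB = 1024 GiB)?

277

178 min = 10680 s
Audio total: 152 + 120 = 272 kbps = 0.272 Mbps.
Total bitrate: 23.772 Mbps.
Per item: 23.772 Mbps × 10680 s = 253,885 Mb = 31,736 MB.
Capacity: 8 TiB = 70,368,744 Mb; 277.17 items → 277 complete.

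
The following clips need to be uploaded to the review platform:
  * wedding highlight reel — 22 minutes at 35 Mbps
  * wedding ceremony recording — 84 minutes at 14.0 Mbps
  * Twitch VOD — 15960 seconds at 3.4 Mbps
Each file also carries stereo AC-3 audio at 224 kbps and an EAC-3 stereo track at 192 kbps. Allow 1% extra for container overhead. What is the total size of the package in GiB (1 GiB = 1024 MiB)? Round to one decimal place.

Audio total: 224 + 192 = 416 kbps = 0.416 Mbps.
wedding highlight reel: 35.416 Mbps × 1320 s × 1.01 = 47216.6 Mb
wedding ceremony recording: 14.416 Mbps × 5040 s × 1.01 = 73383.2 Mb
Twitch VOD: 3.816 Mbps × 15960 s × 1.01 = 61512.4 Mb
Total: 182112.2 Mb = 22764.0 MB.
= 21.20 GiB.

21.2 GiB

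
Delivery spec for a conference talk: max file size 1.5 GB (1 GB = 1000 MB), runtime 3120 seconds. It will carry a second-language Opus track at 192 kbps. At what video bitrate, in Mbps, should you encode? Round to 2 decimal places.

3.65 Mbps

Budget: 1.5 GB = 12000.0 Mb.
Total bitrate budget: 12000.0 Mb / 3120 s = 3.846 Mbps.
Audio: 192 kbps = 0.192 Mbps.
Video: 3.846 − 0.192 = 3.654 Mbps.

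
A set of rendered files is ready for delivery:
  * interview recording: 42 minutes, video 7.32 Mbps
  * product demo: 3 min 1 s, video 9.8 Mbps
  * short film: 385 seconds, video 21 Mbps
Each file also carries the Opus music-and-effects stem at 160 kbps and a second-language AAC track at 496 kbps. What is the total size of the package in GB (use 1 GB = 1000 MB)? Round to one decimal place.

Audio total: 160 + 496 = 656 kbps = 0.656 Mbps.
interview recording: 7.976 Mbps × 2520 s = 20099.5 Mb
product demo: 10.456 Mbps × 181 s = 1892.5 Mb
short film: 21.656 Mbps × 385 s = 8337.6 Mb
Total: 30329.6 Mb = 3791.2 MB.
= 3.791 GB.

3.8 GB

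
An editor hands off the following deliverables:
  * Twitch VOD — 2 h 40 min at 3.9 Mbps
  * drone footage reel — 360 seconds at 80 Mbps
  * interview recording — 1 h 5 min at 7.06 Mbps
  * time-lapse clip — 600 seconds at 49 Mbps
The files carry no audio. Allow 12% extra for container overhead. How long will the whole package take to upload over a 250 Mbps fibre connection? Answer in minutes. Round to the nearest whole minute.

9 minutes

Twitch VOD: 3.900 Mbps × 9600 s × 1.12 = 41932.8 Mb
drone footage reel: 80.000 Mbps × 360 s × 1.12 = 32256.0 Mb
interview recording: 7.060 Mbps × 3900 s × 1.12 = 30838.1 Mb
time-lapse clip: 49.000 Mbps × 600 s × 1.12 = 32928.0 Mb
Total: 137954.9 Mb = 17244.4 MB.
At 250 Mbps: 137954.9 / 250 = 552 s ≈ 9.2 minutes.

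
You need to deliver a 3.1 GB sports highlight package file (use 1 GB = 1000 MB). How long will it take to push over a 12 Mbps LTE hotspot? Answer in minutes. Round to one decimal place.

File: 3.1 GB = 24800.0 Mb.
At 12 Mbps: 24800.0 / 12 = 2066.7 s ≈ 34.4 minutes.

34.4 minutes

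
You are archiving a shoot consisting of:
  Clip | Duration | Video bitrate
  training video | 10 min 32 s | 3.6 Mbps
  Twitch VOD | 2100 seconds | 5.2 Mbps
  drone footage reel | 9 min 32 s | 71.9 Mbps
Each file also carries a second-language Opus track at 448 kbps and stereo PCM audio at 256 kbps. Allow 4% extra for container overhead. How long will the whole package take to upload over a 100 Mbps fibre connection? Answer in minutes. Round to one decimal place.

Audio total: 448 + 256 = 704 kbps = 0.704 Mbps.
training video: 4.304 Mbps × 632 s × 1.04 = 2828.9 Mb
Twitch VOD: 5.904 Mbps × 2100 s × 1.04 = 12894.3 Mb
drone footage reel: 72.604 Mbps × 572 s × 1.04 = 43190.7 Mb
Total: 58913.9 Mb = 7364.2 MB.
At 100 Mbps: 58913.9 / 100 = 589 s ≈ 9.82 minutes.

9.8 minutes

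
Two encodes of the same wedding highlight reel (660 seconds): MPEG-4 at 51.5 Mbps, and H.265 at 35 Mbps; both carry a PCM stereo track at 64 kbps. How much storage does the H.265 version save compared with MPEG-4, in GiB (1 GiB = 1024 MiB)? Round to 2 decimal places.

1.27 GiB

Audio: 64 kbps = 0.064 Mbps.
MPEG-4: 51.564 Mbps × 660 s = 34032.2 Mb = 3.962 GiB.
H.265: 35.064 Mbps × 660 s = 23142.2 Mb = 2.694 GiB.
Saving: 3.962 − 2.694 = 1.268 GiB.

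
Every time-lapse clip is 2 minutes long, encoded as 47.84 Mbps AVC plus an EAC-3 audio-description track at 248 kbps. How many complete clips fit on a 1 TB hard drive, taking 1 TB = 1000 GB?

2 min = 120 s
Audio: 248 kbps = 0.248 Mbps.
Total bitrate: 48.088 Mbps.
Per item: 48.088 Mbps × 120 s = 5,771 Mb = 721.3 MB.
Capacity: 1 TB = 8,000,000 Mb; 1386.35 items → 1386 complete.

1386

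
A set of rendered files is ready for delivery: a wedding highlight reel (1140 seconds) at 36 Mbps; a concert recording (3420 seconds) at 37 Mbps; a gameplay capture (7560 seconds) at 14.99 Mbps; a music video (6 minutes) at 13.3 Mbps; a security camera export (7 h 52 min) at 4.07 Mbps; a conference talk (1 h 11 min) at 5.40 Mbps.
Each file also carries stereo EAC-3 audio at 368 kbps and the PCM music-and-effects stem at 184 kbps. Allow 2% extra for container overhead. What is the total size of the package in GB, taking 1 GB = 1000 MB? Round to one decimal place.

57.2 GB

Audio total: 368 + 184 = 552 kbps = 0.552 Mbps.
wedding highlight reel: 36.552 Mbps × 1140 s × 1.02 = 42502.7 Mb
concert recording: 37.552 Mbps × 3420 s × 1.02 = 130996.4 Mb
gameplay capture: 15.542 Mbps × 7560 s × 1.02 = 119847.5 Mb
music video: 13.852 Mbps × 360 s × 1.02 = 5086.5 Mb
security camera export: 4.622 Mbps × 28320 s × 1.02 = 133512.9 Mb
conference talk: 5.952 Mbps × 4260 s × 1.02 = 25862.6 Mb
Total: 457808.6 Mb = 57226.1 MB.
= 57.23 GB.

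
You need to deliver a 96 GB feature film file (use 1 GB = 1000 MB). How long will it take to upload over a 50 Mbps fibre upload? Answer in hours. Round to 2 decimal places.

4.27 hours

File: 96 GB = 768000.0 Mb.
At 50 Mbps: 768000.0 / 50 = 15360.0 s ≈ 4.27 hours.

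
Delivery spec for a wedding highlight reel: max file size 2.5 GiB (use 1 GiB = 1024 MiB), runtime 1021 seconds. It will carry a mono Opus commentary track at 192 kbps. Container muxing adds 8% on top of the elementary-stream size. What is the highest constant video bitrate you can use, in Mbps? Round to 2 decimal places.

19.28 Mbps

Budget: 2.5 GiB = 21474.8 Mb.
Stream payload after overhead: 21474.8 / 1.08 = 19884.1 Mb.
Total bitrate budget: 19884.1 Mb / 1021 s = 19.475 Mbps.
Audio: 192 kbps = 0.192 Mbps.
Video: 19.475 − 0.192 = 19.283 Mbps.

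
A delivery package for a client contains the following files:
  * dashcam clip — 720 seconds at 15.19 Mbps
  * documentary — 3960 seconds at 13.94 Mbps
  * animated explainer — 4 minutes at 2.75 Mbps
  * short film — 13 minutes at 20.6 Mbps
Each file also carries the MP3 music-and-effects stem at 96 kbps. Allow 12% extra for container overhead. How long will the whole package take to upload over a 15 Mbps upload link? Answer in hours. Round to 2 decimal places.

1.73 hours

Audio: 96 kbps = 0.096 Mbps.
dashcam clip: 15.286 Mbps × 720 s × 1.12 = 12326.6 Mb
documentary: 14.036 Mbps × 3960 s × 1.12 = 62252.5 Mb
animated explainer: 2.846 Mbps × 240 s × 1.12 = 765.0 Mb
short film: 20.696 Mbps × 780 s × 1.12 = 18080.0 Mb
Total: 93424.1 Mb = 11678.0 MB.
At 15 Mbps: 93424.1 / 15 = 6228 s ≈ 1.73 hours.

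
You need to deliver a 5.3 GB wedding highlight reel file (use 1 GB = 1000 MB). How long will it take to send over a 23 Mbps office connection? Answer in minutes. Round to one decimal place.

30.7 minutes

File: 5.3 GB = 42400.0 Mb.
At 23 Mbps: 42400.0 / 23 = 1843.5 s ≈ 30.7 minutes.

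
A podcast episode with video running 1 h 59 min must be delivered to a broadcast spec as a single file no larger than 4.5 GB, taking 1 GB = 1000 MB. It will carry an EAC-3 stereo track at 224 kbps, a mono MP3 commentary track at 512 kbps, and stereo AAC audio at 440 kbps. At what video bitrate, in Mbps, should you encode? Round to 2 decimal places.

Budget: 4.5 GB = 36000.0 Mb.
1 h 59 min = 119 min = 7140 s
Total bitrate budget: 36000.0 Mb / 7140 s = 5.042 Mbps.
Audio total: 224 + 512 + 440 = 1176 kbps = 1.176 Mbps.
Video: 5.042 − 1.176 = 3.866 Mbps.

3.87 Mbps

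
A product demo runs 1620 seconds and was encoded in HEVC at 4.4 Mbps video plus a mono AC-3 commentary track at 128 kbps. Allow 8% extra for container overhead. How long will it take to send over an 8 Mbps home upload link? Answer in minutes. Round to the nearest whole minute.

17 minutes

Audio: 128 kbps = 0.128 Mbps.
Total bitrate: 4.528 Mbps.
File: 4.528 Mbps × 1620 s = 7335.4 Mb.
With 8% container overhead: ×1.08. → 7922.2 Mb.
At 8 Mbps: 7922.2 / 8 = 990.3 s ≈ 16.5 minutes.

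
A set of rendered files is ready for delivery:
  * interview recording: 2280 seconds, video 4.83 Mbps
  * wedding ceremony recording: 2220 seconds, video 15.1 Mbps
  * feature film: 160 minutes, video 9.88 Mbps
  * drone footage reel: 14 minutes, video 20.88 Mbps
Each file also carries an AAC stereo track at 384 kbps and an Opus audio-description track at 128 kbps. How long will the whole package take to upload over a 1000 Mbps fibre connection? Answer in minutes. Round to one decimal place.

2.7 minutes

Audio total: 384 + 128 = 512 kbps = 0.512 Mbps.
interview recording: 5.342 Mbps × 2280 s = 12179.8 Mb
wedding ceremony recording: 15.612 Mbps × 2220 s = 34658.6 Mb
feature film: 10.392 Mbps × 9600 s = 99763.2 Mb
drone footage reel: 21.392 Mbps × 840 s = 17969.3 Mb
Total: 164570.9 Mb = 20571.4 MB.
At 1000 Mbps: 164570.9 / 1000 = 165 s ≈ 2.74 minutes.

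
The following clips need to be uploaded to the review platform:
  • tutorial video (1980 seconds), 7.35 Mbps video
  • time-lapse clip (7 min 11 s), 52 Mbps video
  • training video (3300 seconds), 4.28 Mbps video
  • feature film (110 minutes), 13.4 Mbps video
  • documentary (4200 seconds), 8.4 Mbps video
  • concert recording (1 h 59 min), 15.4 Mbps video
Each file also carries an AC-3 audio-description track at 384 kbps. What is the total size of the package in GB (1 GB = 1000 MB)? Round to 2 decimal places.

36.73 GB

Audio: 384 kbps = 0.384 Mbps.
tutorial video: 7.734 Mbps × 1980 s = 15313.3 Mb
time-lapse clip: 52.384 Mbps × 431 s = 22577.5 Mb
training video: 4.664 Mbps × 3300 s = 15391.2 Mb
feature film: 13.784 Mbps × 6600 s = 90974.4 Mb
documentary: 8.784 Mbps × 4200 s = 36892.8 Mb
concert recording: 15.784 Mbps × 7140 s = 112697.8 Mb
Total: 293847.0 Mb = 36730.9 MB.
= 36.73 GB.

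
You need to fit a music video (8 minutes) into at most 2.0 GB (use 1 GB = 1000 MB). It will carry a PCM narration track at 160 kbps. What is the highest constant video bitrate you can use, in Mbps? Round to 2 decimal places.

33.17 Mbps

Budget: 2.0 GB = 16000.0 Mb.
8 min = 480 s
Total bitrate budget: 16000.0 Mb / 480 s = 33.333 Mbps.
Audio: 160 kbps = 0.160 Mbps.
Video: 33.333 − 0.160 = 33.173 Mbps.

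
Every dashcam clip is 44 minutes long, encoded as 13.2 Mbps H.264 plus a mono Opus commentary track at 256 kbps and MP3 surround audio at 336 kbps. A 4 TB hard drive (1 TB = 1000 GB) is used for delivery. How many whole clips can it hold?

878

44 min = 2640 s
Audio total: 256 + 336 = 592 kbps = 0.592 Mbps.
Total bitrate: 13.792 Mbps.
Per item: 13.792 Mbps × 2640 s = 36,411 Mb = 4,551 MB.
Capacity: 4 TB = 32,000,000 Mb; 878.86 items → 878 complete.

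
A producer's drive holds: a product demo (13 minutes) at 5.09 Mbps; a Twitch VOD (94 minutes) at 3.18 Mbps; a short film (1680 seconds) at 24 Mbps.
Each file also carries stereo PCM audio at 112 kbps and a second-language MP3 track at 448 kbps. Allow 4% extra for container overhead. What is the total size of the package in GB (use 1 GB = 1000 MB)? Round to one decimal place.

8.7 GB

Audio total: 112 + 448 = 560 kbps = 0.560 Mbps.
product demo: 5.650 Mbps × 780 s × 1.04 = 4583.3 Mb
Twitch VOD: 3.740 Mbps × 5640 s × 1.04 = 21937.3 Mb
short film: 24.560 Mbps × 1680 s × 1.04 = 42911.2 Mb
Total: 69431.9 Mb = 8679.0 MB.
= 8.679 GB.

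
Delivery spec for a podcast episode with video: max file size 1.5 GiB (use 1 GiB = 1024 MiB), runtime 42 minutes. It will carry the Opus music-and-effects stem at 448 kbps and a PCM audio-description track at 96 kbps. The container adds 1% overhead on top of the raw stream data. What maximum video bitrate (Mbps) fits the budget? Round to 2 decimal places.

Budget: 1.5 GiB = 12884.9 Mb.
Stream payload after overhead: 12884.9 / 1.01 = 12757.3 Mb.
42 min = 2520 s
Total bitrate budget: 12757.3 Mb / 2520 s = 5.062 Mbps.
Audio total: 448 + 96 = 544 kbps = 0.544 Mbps.
Video: 5.062 − 0.544 = 4.518 Mbps.

4.52 Mbps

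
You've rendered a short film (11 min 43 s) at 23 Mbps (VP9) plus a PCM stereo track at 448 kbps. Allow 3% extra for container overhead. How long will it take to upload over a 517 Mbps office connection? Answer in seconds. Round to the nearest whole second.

11 min 43 s = 703 s
Audio: 448 kbps = 0.448 Mbps.
Total bitrate: 23.448 Mbps.
File: 23.448 Mbps × 703 s = 16483.9 Mb.
With 3% container overhead: ×1.03. → 16978.5 Mb.
At 517 Mbps: 16978.5 / 517 = 32.8 s ≈ 32.8 seconds.

33 seconds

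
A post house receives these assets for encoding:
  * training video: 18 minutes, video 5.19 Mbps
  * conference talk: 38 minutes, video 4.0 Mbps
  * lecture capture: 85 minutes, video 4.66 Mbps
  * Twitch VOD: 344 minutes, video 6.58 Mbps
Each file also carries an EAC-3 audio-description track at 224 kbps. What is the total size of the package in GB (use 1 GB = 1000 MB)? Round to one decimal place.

Audio: 224 kbps = 0.224 Mbps.
training video: 5.414 Mbps × 1080 s = 5847.1 Mb
conference talk: 4.224 Mbps × 2280 s = 9630.7 Mb
lecture capture: 4.884 Mbps × 5100 s = 24908.4 Mb
Twitch VOD: 6.804 Mbps × 20640 s = 140434.6 Mb
Total: 180820.8 Mb = 22602.6 MB.
= 22.60 GB.

22.6 GB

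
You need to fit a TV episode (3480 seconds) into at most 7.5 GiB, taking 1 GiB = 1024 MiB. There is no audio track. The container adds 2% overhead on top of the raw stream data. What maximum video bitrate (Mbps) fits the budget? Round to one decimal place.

Budget: 7.5 GiB = 64424.5 Mb.
Stream payload after overhead: 64424.5 / 1.02 = 63161.3 Mb.
Total bitrate budget: 63161.3 Mb / 3480 s = 18.150 Mbps.

18.1 Mbps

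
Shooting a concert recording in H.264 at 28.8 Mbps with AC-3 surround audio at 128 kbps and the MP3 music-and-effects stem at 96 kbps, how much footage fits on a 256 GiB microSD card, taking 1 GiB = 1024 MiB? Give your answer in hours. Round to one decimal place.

21.0 hours

Audio total: 128 + 96 = 224 kbps = 0.224 Mbps.
Total bitrate: 28.8 + 0.224 = 29.024 Mbps.
Capacity: 256 GiB = 2,199,023 Mb.
Recording time: 2,199,023 / 29.024 = 75,766 s ≈ 21.0 hours.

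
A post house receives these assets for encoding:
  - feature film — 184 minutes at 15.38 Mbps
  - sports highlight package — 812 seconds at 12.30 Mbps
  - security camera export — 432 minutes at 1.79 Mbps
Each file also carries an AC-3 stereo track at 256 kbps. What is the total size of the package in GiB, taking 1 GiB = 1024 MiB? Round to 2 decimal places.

27.46 GiB

Audio: 256 kbps = 0.256 Mbps.
feature film: 15.636 Mbps × 11040 s = 172621.4 Mb
sports highlight package: 12.556 Mbps × 812 s = 10195.5 Mb
security camera export: 2.046 Mbps × 25920 s = 53032.3 Mb
Total: 235849.2 Mb = 29481.2 MB.
= 27.46 GiB.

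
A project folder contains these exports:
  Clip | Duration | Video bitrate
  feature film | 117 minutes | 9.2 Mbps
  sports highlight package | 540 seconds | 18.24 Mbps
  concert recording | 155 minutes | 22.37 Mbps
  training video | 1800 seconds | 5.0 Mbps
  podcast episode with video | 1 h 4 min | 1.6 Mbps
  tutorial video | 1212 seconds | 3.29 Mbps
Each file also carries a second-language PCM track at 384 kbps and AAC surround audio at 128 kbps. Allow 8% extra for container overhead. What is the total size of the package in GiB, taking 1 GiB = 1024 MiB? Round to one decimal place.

39.4 GiB

Audio total: 384 + 128 = 512 kbps = 0.512 Mbps.
feature film: 9.712 Mbps × 7020 s × 1.08 = 73632.5 Mb
sports highlight package: 18.752 Mbps × 540 s × 1.08 = 10936.2 Mb
concert recording: 22.882 Mbps × 9300 s × 1.08 = 229826.8 Mb
training video: 5.512 Mbps × 1800 s × 1.08 = 10715.3 Mb
podcast episode with video: 2.112 Mbps × 3840 s × 1.08 = 8758.9 Mb
tutorial video: 3.802 Mbps × 1212 s × 1.08 = 4976.7 Mb
Total: 338846.4 Mb = 42355.8 MB.
= 39.45 GiB.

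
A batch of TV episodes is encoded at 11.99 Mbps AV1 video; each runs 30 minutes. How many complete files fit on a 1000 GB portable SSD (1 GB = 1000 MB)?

30 min = 1800 s
Per item: 11.990 Mbps × 1800 s = 21,582 Mb = 2,698 MB.
Capacity: 1000 GB = 8,000,000 Mb; 370.68 items → 370 complete.

370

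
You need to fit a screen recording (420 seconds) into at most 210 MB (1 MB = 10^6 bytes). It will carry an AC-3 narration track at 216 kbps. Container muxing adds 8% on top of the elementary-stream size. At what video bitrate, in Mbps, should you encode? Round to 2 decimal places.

3.49 Mbps

Budget: 210 MB = 1680.0 Mb.
Stream payload after overhead: 1680.0 / 1.08 = 1555.6 Mb.
Total bitrate budget: 1555.6 Mb / 420 s = 3.704 Mbps.
Audio: 216 kbps = 0.216 Mbps.
Video: 3.704 − 0.216 = 3.488 Mbps.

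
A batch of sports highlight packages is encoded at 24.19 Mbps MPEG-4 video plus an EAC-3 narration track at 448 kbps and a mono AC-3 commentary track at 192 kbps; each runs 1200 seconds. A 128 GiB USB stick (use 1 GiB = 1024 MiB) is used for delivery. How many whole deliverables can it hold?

36

Audio total: 448 + 192 = 640 kbps = 0.640 Mbps.
Total bitrate: 24.830 Mbps.
Per item: 24.830 Mbps × 1200 s = 29,796 Mb = 3,724 MB.
Capacity: 128 GiB = 1,099,512 Mb; 36.90 items → 36 complete.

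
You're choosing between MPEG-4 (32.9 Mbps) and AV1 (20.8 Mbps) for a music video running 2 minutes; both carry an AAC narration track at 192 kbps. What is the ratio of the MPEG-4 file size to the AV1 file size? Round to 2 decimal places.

2 min = 120 s
Audio: 192 kbps = 0.192 Mbps.
MPEG-4: 33.092 Mbps × 120 s = 3971.0 Mb = 496.380 MB.
AV1: 20.992 Mbps × 120 s = 2519.0 Mb = 314.880 MB.
Ratio: 496.380 / 314.880 = 1.576.

1.58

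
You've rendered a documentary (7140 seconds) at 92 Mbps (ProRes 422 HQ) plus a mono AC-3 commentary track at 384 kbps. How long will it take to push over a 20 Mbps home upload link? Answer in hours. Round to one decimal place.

9.2 hours

Audio: 384 kbps = 0.384 Mbps.
Total bitrate: 92.384 Mbps.
File: 92.384 Mbps × 7140 s = 659621.8 Mb.
At 20 Mbps: 659621.8 / 20 = 32981.1 s ≈ 9.16 hours.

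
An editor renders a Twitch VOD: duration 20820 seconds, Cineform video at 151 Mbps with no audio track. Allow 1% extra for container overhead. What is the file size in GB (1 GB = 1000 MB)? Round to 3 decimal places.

Total bitrate: 151 Mbps.
Stream data: 151.000 Mbps × 20820 s = 3143820.0 Mb.
With 1% container overhead: ×1.01.
3,175,258 Mb ÷ 8 = 396,907 MB → 396.9 GB.

396.907 GB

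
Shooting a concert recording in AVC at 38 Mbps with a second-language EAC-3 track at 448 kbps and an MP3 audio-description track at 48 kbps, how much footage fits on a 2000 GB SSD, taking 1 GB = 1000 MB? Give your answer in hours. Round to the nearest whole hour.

Audio total: 448 + 48 = 496 kbps = 0.496 Mbps.
Total bitrate: 38 + 0.496 = 38.496 Mbps.
Capacity: 2000 GB = 16,000,000 Mb.
Recording time: 16,000,000 / 38.496 = 415,628 s ≈ 115 hours.

115 hours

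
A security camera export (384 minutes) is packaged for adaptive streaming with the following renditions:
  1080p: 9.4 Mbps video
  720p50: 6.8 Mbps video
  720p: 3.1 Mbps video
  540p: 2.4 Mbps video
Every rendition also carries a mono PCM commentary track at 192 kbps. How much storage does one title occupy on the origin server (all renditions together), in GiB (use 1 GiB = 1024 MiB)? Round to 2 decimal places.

60.26 GiB

384 min = 23040 s
Audio: 192 kbps = 0.192 Mbps.
Sum of rendition bitrates: (9.4+0.192) + (6.8+0.192) + (3.1+0.192) + (2.4+0.192) = 22.468 Mbps.
× 23040 s = 517,663 Mb = 64,708 MB = 60.26 GiB.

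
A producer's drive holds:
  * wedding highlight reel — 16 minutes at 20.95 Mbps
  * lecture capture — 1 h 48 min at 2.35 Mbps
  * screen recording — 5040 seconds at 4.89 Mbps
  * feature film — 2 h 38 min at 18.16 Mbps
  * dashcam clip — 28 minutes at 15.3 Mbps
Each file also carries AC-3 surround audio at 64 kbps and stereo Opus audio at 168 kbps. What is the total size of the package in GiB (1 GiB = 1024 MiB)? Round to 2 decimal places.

30.66 GiB

Audio total: 64 + 168 = 232 kbps = 0.232 Mbps.
wedding highlight reel: 21.182 Mbps × 960 s = 20334.7 Mb
lecture capture: 2.582 Mbps × 6480 s = 16731.4 Mb
screen recording: 5.122 Mbps × 5040 s = 25814.9 Mb
feature film: 18.392 Mbps × 9480 s = 174356.2 Mb
dashcam clip: 15.532 Mbps × 1680 s = 26093.8 Mb
Total: 263330.9 Mb = 32916.4 MB.
= 30.66 GiB.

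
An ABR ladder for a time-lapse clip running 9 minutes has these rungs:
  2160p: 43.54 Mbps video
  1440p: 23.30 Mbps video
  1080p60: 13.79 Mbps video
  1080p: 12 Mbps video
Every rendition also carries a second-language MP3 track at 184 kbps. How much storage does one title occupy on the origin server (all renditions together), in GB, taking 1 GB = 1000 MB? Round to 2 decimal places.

9 min = 540 s
Audio: 184 kbps = 0.184 Mbps.
Sum of rendition bitrates: (43.54+0.184) + (23.30+0.184) + (13.79+0.184) + (12+0.184) = 93.366 Mbps.
× 540 s = 50,418 Mb = 6,302 MB = 6.302 GB.

6.30 GB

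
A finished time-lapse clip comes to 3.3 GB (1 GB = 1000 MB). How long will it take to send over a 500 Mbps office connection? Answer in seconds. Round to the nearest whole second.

File: 3.3 GB = 26400.0 Mb.
At 500 Mbps: 26400.0 / 500 = 52.8 s ≈ 52.8 seconds.

53 seconds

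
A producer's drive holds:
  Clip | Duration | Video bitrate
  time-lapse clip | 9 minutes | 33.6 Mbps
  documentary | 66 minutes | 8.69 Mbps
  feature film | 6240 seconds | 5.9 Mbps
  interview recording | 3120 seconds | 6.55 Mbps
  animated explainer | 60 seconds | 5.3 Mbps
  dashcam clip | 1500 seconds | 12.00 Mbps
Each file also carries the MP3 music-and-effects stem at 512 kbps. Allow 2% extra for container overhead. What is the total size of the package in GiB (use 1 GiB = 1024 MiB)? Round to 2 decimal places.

16.15 GiB

Audio: 512 kbps = 0.512 Mbps.
time-lapse clip: 34.112 Mbps × 540 s × 1.02 = 18788.9 Mb
documentary: 9.202 Mbps × 3960 s × 1.02 = 37168.7 Mb
feature film: 6.412 Mbps × 6240 s × 1.02 = 40811.1 Mb
interview recording: 7.062 Mbps × 3120 s × 1.02 = 22474.1 Mb
animated explainer: 5.812 Mbps × 60 s × 1.02 = 355.7 Mb
dashcam clip: 12.512 Mbps × 1500 s × 1.02 = 19143.4 Mb
Total: 138741.9 Mb = 17342.7 MB.
= 16.15 GiB.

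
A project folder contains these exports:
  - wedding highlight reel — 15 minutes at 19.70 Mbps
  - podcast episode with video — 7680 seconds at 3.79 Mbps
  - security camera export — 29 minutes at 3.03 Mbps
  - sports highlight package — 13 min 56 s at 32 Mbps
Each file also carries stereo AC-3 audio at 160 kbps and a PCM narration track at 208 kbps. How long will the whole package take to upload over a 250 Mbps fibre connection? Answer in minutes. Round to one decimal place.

5.5 minutes

Audio total: 160 + 208 = 368 kbps = 0.368 Mbps.
wedding highlight reel: 20.068 Mbps × 900 s = 18061.2 Mb
podcast episode with video: 4.158 Mbps × 7680 s = 31933.4 Mb
security camera export: 3.398 Mbps × 1740 s = 5912.5 Mb
sports highlight package: 32.368 Mbps × 836 s = 27059.6 Mb
Total: 82966.8 Mb = 10370.9 MB.
At 250 Mbps: 82966.8 / 250 = 332 s ≈ 5.53 minutes.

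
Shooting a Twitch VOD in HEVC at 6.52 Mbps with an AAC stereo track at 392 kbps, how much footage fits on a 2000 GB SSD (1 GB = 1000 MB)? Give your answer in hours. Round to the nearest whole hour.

Audio: 392 kbps = 0.392 Mbps.
Total bitrate: 6.52 + 0.392 = 6.912 Mbps.
Capacity: 2000 GB = 16,000,000 Mb.
Recording time: 16,000,000 / 6.912 = 2,314,815 s ≈ 643 hours.

643 hours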